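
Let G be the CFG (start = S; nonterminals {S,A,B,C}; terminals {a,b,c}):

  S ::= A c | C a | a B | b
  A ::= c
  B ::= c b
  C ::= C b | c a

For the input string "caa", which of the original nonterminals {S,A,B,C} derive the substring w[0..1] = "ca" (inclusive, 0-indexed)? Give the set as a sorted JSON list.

CNF form of G:
  S -> A T0 | C T2 | T2 B | b
  A -> c
  B -> T0 T1
  C -> C T1 | T0 T2
  T0 -> c
  T1 -> b
  T2 -> a

Fill CYK table bottom-up, restricted to cells inside w[0..1]:
  cell(0,0) c: {A,T0}  orig:{A}
  cell(1,1) a: {T2}  orig:{}
  cell(0,1) ca: {C}

Original NTs in T[0,1] deriving "ca": ["C"]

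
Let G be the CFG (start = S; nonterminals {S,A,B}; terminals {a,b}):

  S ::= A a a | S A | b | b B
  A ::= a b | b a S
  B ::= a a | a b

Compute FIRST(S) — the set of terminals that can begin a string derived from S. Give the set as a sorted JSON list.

FIRST sets, iterate to fixpoint:
pass 1:
  A via A→a b: +{a}
  A via A→b a S: +{b}
  B via B→a a: +{a}
  S via S→A a a: +{a,b}
  FIRST(S)={a,b}  FIRST(A)={a,b}  FIRST(B)={a}
pass 2: (stable)
  FIRST(S)={a,b}  FIRST(A)={a,b}  FIRST(B)={a}

FIRST(S) = ["a", "b"]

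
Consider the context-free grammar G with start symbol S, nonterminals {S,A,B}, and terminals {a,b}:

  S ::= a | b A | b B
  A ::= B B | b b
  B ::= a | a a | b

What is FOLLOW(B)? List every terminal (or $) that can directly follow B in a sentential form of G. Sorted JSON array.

Compute FIRST by fixpoint:
round 1:
  A via A→b b: +{b}
  B via B→a: +{a}
  B via B→b: +{b}
  S via S→a: +{a}
  S via S→b A: +{b}
  S: {a,b}  A: {b}  B: {a,b}
round 2:
  A via A→B B: +{a}
  S: {a,b}  A: {a,b}  B: {a,b}
round 3: done
  S: {a,b}  A: {a,b}  B: {a,b}

FOLLOW sets:
seed FOLLOW(S) with $
[1]
  A→B B: FOLLOW(B) ⊇ FIRST(B) = {a,b}; new: +{a,b}
  S→b A: FOLLOW(A) ⊇ FOLLOW(S) ⊇ {$}; new: +{$}
  S→b B: FOLLOW(B) ⊇ FOLLOW(S) ⊇ {$}; new: +{$}
  S: {$}  A: {$}  B: {$,a,b}
[2] — fixpoint
  S: {$}  A: {$}  B: {$,a,b}

FOLLOW(B) = ["$", "a", "b"]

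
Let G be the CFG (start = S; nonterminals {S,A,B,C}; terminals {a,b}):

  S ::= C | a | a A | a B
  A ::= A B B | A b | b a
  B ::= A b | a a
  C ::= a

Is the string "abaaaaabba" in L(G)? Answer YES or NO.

CNF form of G:
  S -> T1 A | T1 B | a
  A -> A T0 | A X2 | T0 T1
  B -> A T0 | T1 T1
  C -> a
  T0 -> b
  T1 -> a
  X2 -> B B

Fill CYK table bottom-up:
  T[0,0] 'a' = {C,S,T1}  orig:{C,S}
  T[1,1] 'b' = {T0}  orig:{}
  T[2,2] 'a' = {C,S,T1}  orig:{C,S}
  T[3,3] 'a' = {C,S,T1}  orig:{C,S}
  T[4,4] 'a' = {C,S,T1}  orig:{C,S}
  T[5,5] 'a' = {C,S,T1}  orig:{C,S}
  T[6,6] 'a' = {C,S,T1}  orig:{C,S}
  T[7,7] 'b' = {T0}  orig:{}
  T[8,8] 'b' = {T0}  orig:{}
  T[9,9] 'a' = {C,S,T1}  orig:{C,S}
  T[0,1] 'ab' = ∅
  T[1,2] 'ba' = {A}
  T[2,3] 'aa' = {B}
  T[3,4] 'aa' = {B}
  T[4,5] 'aa' = {B}
  T[5,6] 'aa' = {B}
  T[6,7] 'ab' = ∅
  T[7,8] 'bb' = ∅
  T[8,9] 'ba' = {A}
  T[0,2] 'aba' = {S}
  T[1,3] 'baa' = ∅
  T[2,4] 'aaa' = {S}
  T[3,5] 'aaa' = {S}
  T[4,6] 'aaa' = {S}
  T[5,7] 'aab' = ∅
  T[6,8] 'abb' = ∅
  T[7,9] 'bba' = ∅
  T[0,3] 'abaa' = ∅
  T[1,4] 'baaa' = ∅
  T[2,5] 'aaaa' = {X2}  orig:{}
  T[3,6] 'aaaa' = {X2}  orig:{}
  T[4,7] 'aaab' = ∅
  T[5,8] 'aabb' = ∅
  T[6,9] 'abba' = ∅
  T[0,4] 'abaaa' = ∅
  T[1,5] 'baaaa' = ∅
  T[2,6] 'aaaaa' = ∅
  T[3,7] 'aaaab' = ∅
  T[4,8] 'aaabb' = ∅
  T[5,9] 'aabba' = ∅
  T[0,5] 'abaaaa' = ∅
  T[1,6] 'baaaaa' = {A}
  T[2,7] 'aaaaab' = ∅
  T[3,8] 'aaaabb' = ∅
  T[4,9] 'aaabba' = ∅
  T[0,6] 'abaaaaa' = {S}
  T[1,7] 'baaaaab' = {A,B}
  T[2,8] 'aaaaabb' = ∅
  T[3,9] 'aaaabba' = ∅
  T[0,7] 'abaaaaab' = {S}
  T[1,8] 'baaaaabb' = {A,B}
  T[2,9] 'aaaaabba' = ∅
  T[0,8] 'abaaaaabb' = {S}
  T[1,9] 'baaaaabba' = ∅
  T[0,9] 'abaaaaabba' = ∅

S ∉ T[0,9] ⇒ NO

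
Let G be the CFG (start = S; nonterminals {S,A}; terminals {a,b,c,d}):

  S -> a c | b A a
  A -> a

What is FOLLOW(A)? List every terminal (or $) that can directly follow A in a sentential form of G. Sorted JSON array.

Compute FIRST by fixpoint:
pass 1:
  A via A→a: +{a}
  S via S→a c: +{a}
  S via S→b A a: +{b}
  FIRST(S)={a,b}  FIRST(A)={a}
pass 2: (stable)
  FIRST(S)={a,b}  FIRST(A)={a}

FOLLOW iteration:
seed FOLLOW(S) with $
[1]
  S→b A a: FOLLOW(A) ⊇ FIRST(a) = {a}; new: +{a}
  FOLLOW(S)={$}  FOLLOW(A)={a}
[2] — fixpoint
  FOLLOW(S)={$}  FOLLOW(A)={a}

FOLLOW(A) = ["a"]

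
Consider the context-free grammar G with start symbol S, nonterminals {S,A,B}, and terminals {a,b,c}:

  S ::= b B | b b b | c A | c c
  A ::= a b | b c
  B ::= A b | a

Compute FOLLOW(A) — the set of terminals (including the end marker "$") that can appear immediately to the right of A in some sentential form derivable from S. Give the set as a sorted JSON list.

FIRST sets, iterate to fixpoint:
pass 1:
  A via A→a b: +{a}
  A via A→b c: +{b}
  B via B→A b: +{a,b}
  S via S→b B: +{b}
  S via S→c A: +{c}
  S: {b,c}  A: {a,b}  B: {a,b}
pass 2: (no change)
  S: {b,c}  A: {a,b}  B: {a,b}

FOLLOW iteration:
FOLLOW(S) := {$}
round 1:
  B→A b: FOLLOW(A) ⊇ FIRST(b) = {b}; new: +{b}
  S→b B: FOLLOW(B) ⊇ FOLLOW(S) ⊇ {$}; new: +{$}
  S→c A: FOLLOW(A) ⊇ FOLLOW(S) ⊇ {$}; new: +{$}
  FOLLOW(S)={$}  FOLLOW(A)={$,b}  FOLLOW(B)={$}
round 2: done
  FOLLOW(S)={$}  FOLLOW(A)={$,b}  FOLLOW(B)={$}

FOLLOW(A) = ["$", "b"]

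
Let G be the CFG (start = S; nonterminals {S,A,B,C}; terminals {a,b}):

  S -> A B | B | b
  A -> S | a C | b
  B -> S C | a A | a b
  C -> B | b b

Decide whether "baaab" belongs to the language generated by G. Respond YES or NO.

CNF form of G:
  S -> A B | S C | T0 A | T0 T1 | b
  A -> A B | S C | T0 A | T0 C | T0 T1 | b
  B -> S C | T0 A | T0 T1
  C -> S C | T0 A | T0 T1 | T1 T1
  T0 -> a
  T1 -> b

CYK fill:
  T[0,0] 'b' = {A,S,T1}  orig:{A,S}
  T[1,1] 'a' = {T0}  orig:{}
  T[2,2] 'a' = {T0}  orig:{}
  T[3,3] 'a' = {T0}  orig:{}
  T[4,4] 'b' = {A,S,T1}  orig:{A,S}
  T[0,1] 'ba' = ∅
  T[1,2] 'aa' = ∅
  T[2,3] 'aa' = ∅
  T[3,4] 'ab' = {A,B,C,S}
  T[0,2] 'baa' = ∅
  T[1,3] 'aaa' = ∅
  T[2,4] 'aab' = {A,B,C,S}
  T[0,3] 'baaa' = ∅
  T[1,4] 'aaab' = {A,B,C,S}
  T[0,4] 'baaab' = {A,B,C,S}

S ∈ T[0,4] ⇒ YES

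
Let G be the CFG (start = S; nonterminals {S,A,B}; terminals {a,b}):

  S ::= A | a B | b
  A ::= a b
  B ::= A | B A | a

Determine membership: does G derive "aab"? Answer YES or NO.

Convert to CNF:
  S -> T0 B | T0 T1 | b
  A -> T0 T1
  B -> B A | T0 T1 | a
  T0 -> a
  T1 -> b

Fill CYK table bottom-up:
  cell(0,0) a: {B,T0}  orig:{B}
  cell(1,1) a: {B,T0}  orig:{B}
  cell(2,2) b: {S,T1}  orig:{S}
  cell(0,1) aa: {S}
  cell(1,2) ab: {A,B,S}
  cell(0,2) aab: {B,S}

S ∈ T[0,2] ⇒ YES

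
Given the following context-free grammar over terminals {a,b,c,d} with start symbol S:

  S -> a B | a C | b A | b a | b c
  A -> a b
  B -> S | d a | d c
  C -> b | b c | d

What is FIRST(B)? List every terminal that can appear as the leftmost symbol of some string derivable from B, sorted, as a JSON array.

FIRST sets, iterate to fixpoint:
round 1:
  A via A→a b: +{a}
  B via B→d a: +{d}
  C via C→b: +{b}
  C via C→d: +{d}
  S via S→a B: +{a}
  S via S→b A: +{b}
  FIRST(S)={a,b}  FIRST(A)={a}  FIRST(B)={d}  FIRST(C)={b,d}
round 2:
  B via B→S: +{a,b}
  FIRST(S)={a,b}  FIRST(A)={a}  FIRST(B)={a,b,d}  FIRST(C)={b,d}
round 3: (no change)
  FIRST(S)={a,b}  FIRST(A)={a}  FIRST(B)={a,b,d}  FIRST(C)={b,d}

FIRST(B) = ["a", "b", "d"]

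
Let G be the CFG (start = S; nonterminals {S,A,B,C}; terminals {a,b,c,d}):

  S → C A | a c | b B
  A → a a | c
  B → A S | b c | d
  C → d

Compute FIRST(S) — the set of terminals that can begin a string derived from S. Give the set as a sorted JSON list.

Compute FIRST by fixpoint:
pass 1:
  A via A→a a: +{a}
  A via A→c: +{c}
  B via B→A S: +{a,c}
  B via B→b c: +{b}
  B via B→d: +{d}
  C via C→d: +{d}
  S via S→C A: +{d}
  S via S→a c: +{a}
  S via S→b B: +{b}
  S: {a,b,d}  A: {a,c}  B: {a,b,c,d}  C: {d}
pass 2: — fixpoint
  S: {a,b,d}  A: {a,c}  B: {a,b,c,d}  C: {d}

FIRST(S) = ["a", "b", "d"]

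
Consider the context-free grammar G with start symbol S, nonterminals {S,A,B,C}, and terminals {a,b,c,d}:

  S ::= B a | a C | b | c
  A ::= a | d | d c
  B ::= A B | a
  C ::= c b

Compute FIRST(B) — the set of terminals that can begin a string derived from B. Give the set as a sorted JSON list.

Compute FIRST by fixpoint:
iter 1:
  A via A→a: +{a}
  A via A→d: +{d}
  B via B→A B: +{a,d}
  C via C→c b: +{c}
  S via S→B a: +{a,d}
  S via S→b: +{b}
  S via S→c: +{c}
  FIRST[S]={a,b,c,d}  FIRST[A]={a,d}  FIRST[B]={a,d}  FIRST[C]={c}
iter 2: (stable)
  FIRST[S]={a,b,c,d}  FIRST[A]={a,d}  FIRST[B]={a,d}  FIRST[C]={c}

FIRST(B) = ["a", "d"]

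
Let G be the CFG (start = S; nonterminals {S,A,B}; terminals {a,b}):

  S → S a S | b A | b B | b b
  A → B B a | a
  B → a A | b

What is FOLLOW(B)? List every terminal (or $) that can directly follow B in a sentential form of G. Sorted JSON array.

FIRST sets, iterate to fixpoint:
round 1:
  A via A→a: +{a}
  B via B→a A: +{a}
  B via B→b: +{b}
  S via S→b A: +{b}
  FIRST(S)={b}  FIRST(A)={a}  FIRST(B)={a,b}
round 2:
  A via A→B B a: +{b}
  FIRST(S)={b}  FIRST(A)={a,b}  FIRST(B)={a,b}
round 3: (stable)
  FIRST(S)={b}  FIRST(A)={a,b}  FIRST(B)={a,b}

Compute FOLLOW by fixpoint:
initialize: $ ∈ FOLLOW(S)
pass 1:
  A→B B a: FOLLOW(B) ⊇ FIRST(B) = {a,b}; new: +{a,b}
  B→a A: FOLLOW(A) ⊇ FOLLOW(B) ⊇ {a,b}; new: +{a,b}
  S→S a S: FOLLOW(S) ⊇ FIRST(a) = {a}; new: +{a}
  S→b A: FOLLOW(A) ⊇ FOLLOW(S) ⊇ {$,a}; new: +{$}
  S→b B: FOLLOW(B) ⊇ FOLLOW(S) ⊇ {$,a}; new: +{$}
  FOLLOW(S)={$,a}  FOLLOW(A)={$,a,b}  FOLLOW(B)={$,a,b}
pass 2: (stable)
  FOLLOW(S)={$,a}  FOLLOW(A)={$,a,b}  FOLLOW(B)={$,a,b}

FOLLOW(B) = ["$", "a", "b"]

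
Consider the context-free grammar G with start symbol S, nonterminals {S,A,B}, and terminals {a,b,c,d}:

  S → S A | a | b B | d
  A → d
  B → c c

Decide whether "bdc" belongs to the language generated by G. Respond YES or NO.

CNF form of G:
  S -> S A | T1 B | a | d
  A -> d
  B -> T0 T0
  T0 -> c
  T1 -> b

Fill CYK table bottom-up:
  [0..0]={T1}  "b"  orig:{}
  [1..1]={A,S}  "d"
  [2..2]={T0}  "c"  orig:{}
  [0..1]=∅  "bd"
  [1..2]=∅  "dc"
  [0..2]=∅  "bdc"

S ∉ T[0,2] ⇒ NO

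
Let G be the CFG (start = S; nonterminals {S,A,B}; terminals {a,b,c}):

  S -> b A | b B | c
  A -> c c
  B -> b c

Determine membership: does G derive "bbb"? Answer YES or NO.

CNF form of G:
  S -> T1 A | T1 B | c
  A -> T0 T0
  B -> T1 T0
  T0 -> c
  T1 -> b

CYK fill:
  cell(0,0) b: {T1}  orig:{}
  cell(1,1) b: {T1}  orig:{}
  cell(2,2) b: {T1}  orig:{}
  cell(0,1) bb: ∅
  cell(1,2) bb: ∅
  cell(0,2) bbb: ∅

S ∉ T[0,2] ⇒ NO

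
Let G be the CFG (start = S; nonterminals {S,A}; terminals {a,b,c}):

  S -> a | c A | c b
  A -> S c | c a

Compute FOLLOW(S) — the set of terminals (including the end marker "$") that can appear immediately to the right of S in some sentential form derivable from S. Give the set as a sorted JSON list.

FIRST sets, iterate to fixpoint:
round 1:
  A via A→c a: +{c}
  S via S→a: +{a}
  S via S→c A: +{c}
  FIRST(S)={a,c}  FIRST(A)={c}
round 2:
  A via A→S c: +{a}
  FIRST(S)={a,c}  FIRST(A)={a,c}
round 3: done
  FIRST(S)={a,c}  FIRST(A)={a,c}

FOLLOW iteration:
FOLLOW(S) := {$}
iter 1:
  A→S c: FOLLOW(S) ⊇ FIRST(c) = {c}; new: +{c}
  S→c A: FOLLOW(A) ⊇ FOLLOW(S) ⊇ {$,c}; new: +{$,c}
  S: {$,c}  A: {$,c}
iter 2: (no change)
  S: {$,c}  A: {$,c}

FOLLOW(S) = ["$", "c"]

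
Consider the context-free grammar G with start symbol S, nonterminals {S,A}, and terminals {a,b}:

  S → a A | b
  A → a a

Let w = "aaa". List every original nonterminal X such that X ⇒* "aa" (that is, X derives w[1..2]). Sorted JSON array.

Convert to CNF:
  S -> T0 A | b
  A -> T0 T0
  T0 -> a

CYK table (by increasing span), restricted to cells inside w[1..2]:
  cell(1,1) a: {T0}  orig:{}
  cell(2,2) a: {T0}  orig:{}
  cell(1,2) aa: {A}

Original NTs in T[1,2] deriving "aa": ["A"]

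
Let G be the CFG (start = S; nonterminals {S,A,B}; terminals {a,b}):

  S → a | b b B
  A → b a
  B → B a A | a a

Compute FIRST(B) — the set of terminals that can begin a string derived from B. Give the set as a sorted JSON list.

FIRST iteration:
pass 1:
  A via A→b a: +{b}
  B via B→a a: +{a}
  S via S→a: +{a}
  S via S→b b B: +{b}
  FIRST[S]={a,b}  FIRST[A]={b}  FIRST[B]={a}
pass 2: done
  FIRST[S]={a,b}  FIRST[A]={b}  FIRST[B]={a}

FIRST(B) = ["a"]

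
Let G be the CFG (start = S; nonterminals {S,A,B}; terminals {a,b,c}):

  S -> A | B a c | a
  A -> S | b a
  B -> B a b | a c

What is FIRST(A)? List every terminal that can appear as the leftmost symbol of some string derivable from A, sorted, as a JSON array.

FIRST sets, iterate to fixpoint:
[1]
  A via A→b a: +{b}
  B via B→a c: +{a}
  S via S→A: +{b}
  S via S→B a c: +{a}
  FIRST(S)={a,b}  FIRST(A)={b}  FIRST(B)={a}
[2]
  A via A→S: +{a}
  FIRST(S)={a,b}  FIRST(A)={a,b}  FIRST(B)={a}
[3] (stable)
  FIRST(S)={a,b}  FIRST(A)={a,b}  FIRST(B)={a}

FIRST(A) = ["a", "b"]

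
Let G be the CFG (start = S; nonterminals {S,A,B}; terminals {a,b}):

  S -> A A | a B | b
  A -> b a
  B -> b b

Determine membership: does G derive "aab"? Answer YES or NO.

CNF form of G:
  S -> A A | T1 B | b
  A -> T0 T1
  B -> T0 T0
  T0 -> b
  T1 -> a

Fill CYK table bottom-up:
  T[0,0] 'a' = {T1}  orig:{}
  T[1,1] 'a' = {T1}  orig:{}
  T[2,2] 'b' = {S,T0}  orig:{S}
  T[0,1] 'aa' = ∅
  T[1,2] 'ab' = ∅
  T[0,2] 'aab' = ∅

S ∉ T[0,2] ⇒ NO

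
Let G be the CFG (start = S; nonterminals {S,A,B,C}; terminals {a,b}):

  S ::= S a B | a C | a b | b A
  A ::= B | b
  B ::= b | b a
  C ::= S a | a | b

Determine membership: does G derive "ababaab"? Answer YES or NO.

CNF form of G:
  S -> S X2 | T0 A | T1 C | T1 T0
  A -> T0 T1 | b
  B -> T0 T1 | b
  C -> S T1 | a | b
  T0 -> b
  T1 -> a
  X2 -> T1 B

Fill CYK table bottom-up:
  T[0,0] 'a' = {C,T1}  orig:{C}
  T[1,1] 'b' = {A,B,C,T0}  orig:{A,B,C}
  T[2,2] 'a' = {C,T1}  orig:{C}
  T[3,3] 'b' = {A,B,C,T0}  orig:{A,B,C}
  T[4,4] 'a' = {C,T1}  orig:{C}
  T[5,5] 'a' = {C,T1}  orig:{C}
  T[6,6] 'b' = {A,B,C,T0}  orig:{A,B,C}
  T[0,1] 'ab' = {S,X2}  orig:{S}
  T[1,2] 'ba' = {A,B}
  T[2,3] 'ab' = {S,X2}  orig:{S}
  T[3,4] 'ba' = {A,B}
  T[4,5] 'aa' = {S}
  T[5,6] 'ab' = {S,X2}  orig:{S}
  T[0,2] 'aba' = {C,X2}  orig:{C}
  T[1,3] 'bab' = ∅
  T[2,4] 'aba' = {C,X2}  orig:{C}
  T[3,5] 'baa' = ∅
  T[4,6] 'aab' = ∅
  T[0,3] 'abab' = {S}
  T[1,4] 'baba' = ∅
  T[2,5] 'abaa' = ∅
  T[3,6] 'baab' = ∅
  T[0,4] 'ababa' = {C,S}
  T[1,5] 'babaa' = ∅
  T[2,6] 'abaab' = ∅
  T[0,5] 'ababaa' = {C}
  T[1,6] 'babaab' = ∅
  T[0,6] 'ababaab' = {S}

S ∈ T[0,6] ⇒ YES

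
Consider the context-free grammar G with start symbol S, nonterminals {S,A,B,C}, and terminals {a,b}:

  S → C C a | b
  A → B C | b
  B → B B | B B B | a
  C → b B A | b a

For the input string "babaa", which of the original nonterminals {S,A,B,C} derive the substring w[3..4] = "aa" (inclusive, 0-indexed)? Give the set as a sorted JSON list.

Convert to CNF:
  S -> C X4 | b
  A -> B C | b
  B -> B B | B X2 | a
  C -> T0 T1 | T0 X3
  T0 -> b
  T1 -> a
  X2 -> B B
  X3 -> B A
  X4 -> C T1

CYK table (by increasing span) (cells [i..j] with 3 ≤ i ≤ j ≤ 4 only):
  [3..3]={B,T1}  "a"  orig:{B}
  [4..4]={B,T1}  "a"  orig:{B}
  [3..4]={B,X2}  "aa"  orig:{B}

Original NTs in T[3,4] deriving "aa": ["B"]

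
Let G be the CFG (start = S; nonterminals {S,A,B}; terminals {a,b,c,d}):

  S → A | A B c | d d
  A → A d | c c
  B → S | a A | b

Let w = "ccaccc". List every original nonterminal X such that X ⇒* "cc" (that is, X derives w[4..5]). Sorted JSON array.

CNF form of G:
  S -> A T0 | A X4 | T0 T0 | T1 T1
  A -> A T0 | T1 T1
  B -> A T0 | A X3 | T0 T0 | T1 T1 | T2 A | b
  T0 -> d
  T1 -> c
  T2 -> a
  X3 -> B T1
  X4 -> B T1

CYK fill — only the sub-triangle for w[4..5]:
  T[4,4] 'c' = {T1}  orig:{}
  T[5,5] 'c' = {T1}  orig:{}
  T[4,5] 'cc' = {A,B,S}

Original NTs in T[4,5] deriving "cc": ["A", "B", "S"]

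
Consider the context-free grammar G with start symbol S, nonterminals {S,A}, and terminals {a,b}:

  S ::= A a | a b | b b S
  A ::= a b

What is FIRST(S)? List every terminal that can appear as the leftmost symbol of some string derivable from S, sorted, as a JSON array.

FIRST sets, iterate to fixpoint:
pass 1:
  A via A→a b: +{a}
  S via S→A a: +{a}
  S via S→b b S: +{b}
  FIRST(S)={a,b}  FIRST(A)={a}
pass 2: (stable)
  FIRST(S)={a,b}  FIRST(A)={a}

FIRST(S) = ["a", "b"]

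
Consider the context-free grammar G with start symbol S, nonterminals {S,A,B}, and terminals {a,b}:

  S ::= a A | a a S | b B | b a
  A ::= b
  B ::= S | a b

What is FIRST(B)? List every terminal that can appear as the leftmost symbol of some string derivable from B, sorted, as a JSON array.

Compute FIRST by fixpoint:
round 1:
  A via A→b: +{b}
  B via B→a b: +{a}
  S via S→a A: +{a}
  S via S→b B: +{b}
  FIRST(S)={a,b}  FIRST(A)={b}  FIRST(B)={a}
round 2:
  B via B→S: +{b}
  FIRST(S)={a,b}  FIRST(A)={b}  FIRST(B)={a,b}
round 3: (stable)
  FIRST(S)={a,b}  FIRST(A)={b}  FIRST(B)={a,b}

FIRST(B) = ["a", "b"]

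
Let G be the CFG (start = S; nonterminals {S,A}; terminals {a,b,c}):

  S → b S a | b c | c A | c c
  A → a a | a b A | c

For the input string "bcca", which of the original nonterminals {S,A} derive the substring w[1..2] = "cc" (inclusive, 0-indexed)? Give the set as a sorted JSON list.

CNF form of G:
  S -> T1 T2 | T1 X4 | T2 A | T2 T2
  A -> T0 T0 | T0 X3 | c
  T0 -> a
  T1 -> b
  T2 -> c
  X3 -> T1 A
  X4 -> S T0

Fill CYK table bottom-up (cells [i..j] with 1 ≤ i ≤ j ≤ 2 only):
  cell(1,1) c: {A,T2}  orig:{A}
  cell(2,2) c: {A,T2}  orig:{A}
  cell(1,2) cc: {S}

Original NTs in T[1,2] deriving "cc": ["S"]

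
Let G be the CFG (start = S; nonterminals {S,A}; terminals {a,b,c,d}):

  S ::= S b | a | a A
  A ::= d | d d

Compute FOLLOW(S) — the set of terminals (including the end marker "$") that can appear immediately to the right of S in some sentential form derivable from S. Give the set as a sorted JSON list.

FIRST iteration:
round 1:
  A via A→d: +{d}
  S via S→a: +{a}
  FIRST(S)={a}  FIRST(A)={d}
round 2: (no change)
  FIRST(S)={a}  FIRST(A)={d}

Compute FOLLOW by fixpoint:
initialize: $ ∈ FOLLOW(S)
iter 1:
  S→S b: FOLLOW(S) ⊇ FIRST(b) = {b}; new: +{b}
  S→a A: FOLLOW(A) ⊇ FOLLOW(S) ⊇ {$,b}; new: +{$,b}
  FOLLOW[S]={$,b}  FOLLOW[A]={$,b}
iter 2: (no change)
  FOLLOW[S]={$,b}  FOLLOW[A]={$,b}

FOLLOW(S) = ["$", "b"]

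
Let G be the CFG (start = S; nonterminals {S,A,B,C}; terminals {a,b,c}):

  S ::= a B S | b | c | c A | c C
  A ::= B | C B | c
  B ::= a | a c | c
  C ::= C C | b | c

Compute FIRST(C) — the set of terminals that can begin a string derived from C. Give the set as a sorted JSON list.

FIRST sets, iterate to fixpoint:
[1]
  A via A→c: +{c}
  B via B→a: +{a}
  B via B→c: +{c}
  C via C→b: +{b}
  C via C→c: +{c}
  S via S→a B S: +{a}
  S via S→b: +{b}
  S via S→c: +{c}
  S: {a,b,c}  A: {c}  B: {a,c}  C: {b,c}
[2]
  A via A→B: +{a}
  A via A→C B: +{b}
  S: {a,b,c}  A: {a,b,c}  B: {a,c}  C: {b,c}
[3] (stable)
  S: {a,b,c}  A: {a,b,c}  B: {a,c}  C: {b,c}

FIRST(C) = ["b", "c"]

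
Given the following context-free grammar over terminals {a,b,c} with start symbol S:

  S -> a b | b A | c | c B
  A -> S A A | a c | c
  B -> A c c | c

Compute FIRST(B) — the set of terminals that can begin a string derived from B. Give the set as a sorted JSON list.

FIRST iteration:
iter 1:
  A via A→a c: +{a}
  A via A→c: +{c}
  B via B→A c c: +{a,c}
  S via S→a b: +{a}
  S via S→b A: +{b}
  S via S→c: +{c}
  FIRST[S]={a,b,c}  FIRST[A]={a,c}  FIRST[B]={a,c}
iter 2:
  A via A→S A A: +{b}
  B via B→A c c: +{b}
  FIRST[S]={a,b,c}  FIRST[A]={a,b,c}  FIRST[B]={a,b,c}
iter 3: done
  FIRST[S]={a,b,c}  FIRST[A]={a,b,c}  FIRST[B]={a,b,c}

FIRST(B) = ["a", "b", "c"]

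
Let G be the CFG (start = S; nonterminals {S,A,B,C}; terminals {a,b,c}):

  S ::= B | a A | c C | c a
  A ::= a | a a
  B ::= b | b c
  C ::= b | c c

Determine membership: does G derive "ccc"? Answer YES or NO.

Convert to CNF:
  S -> T0 A | T1 T2 | T2 C | T2 T0 | b
  A -> T0 T0 | a
  B -> T1 T2 | b
  C -> T2 T2 | b
  T0 -> a
  T1 -> b
  T2 -> c

CYK fill:
  T[0,0] 'c' = {T2}  orig:{}
  T[1,1] 'c' = {T2}  orig:{}
  T[2,2] 'c' = {T2}  orig:{}
  T[0,1] 'cc' = {C}
  T[1,2] 'cc' = {C}
  T[0,2] 'ccc' = {S}

S ∈ T[0,2] ⇒ YES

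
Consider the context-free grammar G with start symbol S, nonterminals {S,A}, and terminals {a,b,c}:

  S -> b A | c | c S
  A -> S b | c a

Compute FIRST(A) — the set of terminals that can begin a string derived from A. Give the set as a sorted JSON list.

FIRST iteration:
iter 1:
  A via A→c a: +{c}
  S via S→b A: +{b}
  S via S→c: +{c}
  FIRST[S]={b,c}  FIRST[A]={c}
iter 2:
  A via A→S b: +{b}
  FIRST[S]={b,c}  FIRST[A]={b,c}
iter 3: (stable)
  FIRST[S]={b,c}  FIRST[A]={b,c}

FIRST(A) = ["b", "c"]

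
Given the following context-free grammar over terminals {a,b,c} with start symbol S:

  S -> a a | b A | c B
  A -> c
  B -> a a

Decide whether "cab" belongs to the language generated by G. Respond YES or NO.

CNF form of G:
  S -> T0 T0 | T1 A | T2 B
  A -> c
  B -> T0 T0
  T0 -> a
  T1 -> b
  T2 -> c

CYK fill:
  [0..0]={A,T2}  "c"  orig:{A}
  [1..1]={T0}  "a"  orig:{}
  [2..2]={T1}  "b"  orig:{}
  [0..1]=∅  "ca"
  [1..2]=∅  "ab"
  [0..2]=∅  "cab"

S ∉ T[0,2] ⇒ NO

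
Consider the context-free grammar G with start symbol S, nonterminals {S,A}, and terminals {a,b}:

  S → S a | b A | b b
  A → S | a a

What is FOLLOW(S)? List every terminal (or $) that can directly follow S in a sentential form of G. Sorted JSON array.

FIRST iteration:
pass 1:
  A via A→a a: +{a}
  S via S→b A: +{b}
  FIRST(S)={b}  FIRST(A)={a}
pass 2:
  A via A→S: +{b}
  FIRST(S)={b}  FIRST(A)={a,b}
pass 3: done
  FIRST(S)={b}  FIRST(A)={a,b}

FOLLOW sets:
initialize: $ ∈ FOLLOW(S)
pass 1:
  S→S a: FOLLOW(S) ⊇ FIRST(a) = {a}; new: +{a}
  S→b A: FOLLOW(A) ⊇ FOLLOW(S) ⊇ {$,a}; new: +{$,a}
  S: {$,a}  A: {$,a}
pass 2: (stable)
  S: {$,a}  A: {$,a}

FOLLOW(S) = ["$", "a"]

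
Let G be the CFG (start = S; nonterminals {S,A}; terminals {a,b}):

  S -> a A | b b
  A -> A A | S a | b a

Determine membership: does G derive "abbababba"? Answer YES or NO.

CNF form of G:
  S -> T0 A | T1 T1
  A -> A A | S T0 | T1 T0
  T0 -> a
  T1 -> b

CYK fill:
  [0..0]={T0}  "a"  orig:{}
  [1..1]={T1}  "b"  orig:{}
  [2..2]={T1}  "b"  orig:{}
  [3..3]={T0}  "a"  orig:{}
  [4..4]={T1}  "b"  orig:{}
  [5..5]={T0}  "a"  orig:{}
  [6..6]={T1}  "b"  orig:{}
  [7..7]={T1}  "b"  orig:{}
  [8..8]={T0}  "a"  orig:{}
  [0..1]=∅  "ab"
  [1..2]={S}  "bb"
  [2..3]={A}  "ba"
  [3..4]=∅  "ab"
  [4..5]={A}  "ba"
  [5..6]=∅  "ab"
  [6..7]={S}  "bb"
  [7..8]={A}  "ba"
  [0..2]=∅  "abb"
  [1..3]={A}  "bba"
  [2..4]=∅  "bab"
  [3..5]={S}  "aba"
  [4..6]=∅  "bab"
  [5..7]=∅  "abb"
  [6..8]={A}  "bba"
  [0..3]={S}  "abba"
  [1..4]=∅  "bbab"
  [2..5]={A}  "baba"
  [3..6]=∅  "abab"
  [4..7]=∅  "babb"
  [5..8]={S}  "abba"
  [0..4]=∅  "abbab"
  [1..5]={A}  "bbaba"
  [2..6]=∅  "babab"
  [3..7]=∅  "ababb"
  [4..8]={A}  "babba"
  [0..5]={S}  "abbaba"
  [1..6]=∅  "bbabab"
  [2..7]=∅  "bababb"
  [3..8]={S}  "ababba"
  [0..6]=∅  "abbabab"
  [1..7]=∅  "bbababb"
  [2..8]={A}  "bababba"
  [0..7]=∅  "abbababb"
  [1..8]={A}  "bbababba"
  [0..8]={S}  "abbababba"

S ∈ T[0,8] ⇒ YES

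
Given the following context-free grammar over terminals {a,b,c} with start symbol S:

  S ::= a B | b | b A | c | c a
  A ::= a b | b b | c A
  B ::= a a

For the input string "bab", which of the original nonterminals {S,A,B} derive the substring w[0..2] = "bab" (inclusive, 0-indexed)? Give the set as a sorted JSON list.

Convert to CNF:
  S -> T0 B | T1 A | T2 T0 | b | c
  A -> T0 T1 | T1 T1 | T2 A
  B -> T0 T0
  T0 -> a
  T1 -> b
  T2 -> c

CYK table (by increasing span) — only the sub-triangle for w[0..2]:
  cell(0,0) b: {S,T1}  orig:{S}
  cell(1,1) a: {T0}  orig:{}
  cell(2,2) b: {S,T1}  orig:{S}
  cell(0,1) ba: ∅
  cell(1,2) ab: {A}
  cell(0,2) bab: {S}

Original NTs in T[0,2] deriving "bab": ["S"]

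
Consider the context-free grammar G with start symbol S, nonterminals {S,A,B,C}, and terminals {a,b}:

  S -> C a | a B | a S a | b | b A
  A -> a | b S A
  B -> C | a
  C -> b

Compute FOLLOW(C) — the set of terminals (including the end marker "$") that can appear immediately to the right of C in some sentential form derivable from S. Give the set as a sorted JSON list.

Compute FIRST by fixpoint:
round 1:
  A via A→a: +{a}
  A via A→b S A: +{b}
  B via B→a: +{a}
  C via C→b: +{b}
  S via S→C a: +{b}
  S via S→a B: +{a}
  FIRST(S)={a,b}  FIRST(A)={a,b}  FIRST(B)={a}  FIRST(C)={b}
round 2:
  B via B→C: +{b}
  FIRST(S)={a,b}  FIRST(A)={a,b}  FIRST(B)={a,b}  FIRST(C)={b}
round 3: — fixpoint
  FIRST(S)={a,b}  FIRST(A)={a,b}  FIRST(B)={a,b}  FIRST(C)={b}

FOLLOW iteration:
seed FOLLOW(S) with $
pass 1:
  A→b S A: FOLLOW(S) ⊇ FIRST(A) = {a,b}; new: +{a,b}
  S→C a: FOLLOW(C) ⊇ FIRST(a) = {a}; new: +{a}
  S→a B: FOLLOW(B) ⊇ FOLLOW(S) ⊇ {$,a,b}; new: +{$,a,b}
  S→b A: FOLLOW(A) ⊇ FOLLOW(S) ⊇ {$,a,b}; new: +{$,a,b}
  FOLLOW(S)={$,a,b}  FOLLOW(A)={$,a,b}  FOLLOW(B)={$,a,b}  FOLLOW(C)={a}
pass 2:
  B→C: FOLLOW(C) ⊇ FOLLOW(B) ⊇ {$,a,b}; new: +{$,b}
  FOLLOW(S)={$,a,b}  FOLLOW(A)={$,a,b}  FOLLOW(B)={$,a,b}  FOLLOW(C)={$,a,b}
pass 3: (no change)
  FOLLOW(S)={$,a,b}  FOLLOW(A)={$,a,b}  FOLLOW(B)={$,a,b}  FOLLOW(C)={$,a,b}

FOLLOW(C) = ["$", "a", "b"]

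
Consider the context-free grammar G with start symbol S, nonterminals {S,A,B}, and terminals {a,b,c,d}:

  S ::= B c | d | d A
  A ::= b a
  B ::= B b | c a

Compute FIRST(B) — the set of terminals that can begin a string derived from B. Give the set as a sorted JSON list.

FIRST sets, iterate to fixpoint:
round 1:
  A via A→b a: +{b}
  B via B→c a: +{c}
  S via S→B c: +{c}
  S via S→d: +{d}
  FIRST(S)={c,d}  FIRST(A)={b}  FIRST(B)={c}
round 2: done
  FIRST(S)={c,d}  FIRST(A)={b}  FIRST(B)={c}

FIRST(B) = ["c"]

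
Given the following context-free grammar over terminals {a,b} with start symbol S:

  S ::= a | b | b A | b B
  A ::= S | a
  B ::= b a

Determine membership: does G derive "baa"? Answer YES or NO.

Convert to CNF:
  S -> T0 A | T0 B | a | b
  A -> T0 A | T0 B | a | b
  B -> T0 T1
  T0 -> b
  T1 -> a

Fill CYK table bottom-up:
  [0..0]={A,S,T0}  "b"  orig:{A,S}
  [1..1]={A,S,T1}  "a"  orig:{A,S}
  [2..2]={A,S,T1}  "a"  orig:{A,S}
  [0..1]={A,B,S}  "ba"
  [1..2]=∅  "aa"
  [0..2]=∅  "baa"

S ∉ T[0,2] ⇒ NO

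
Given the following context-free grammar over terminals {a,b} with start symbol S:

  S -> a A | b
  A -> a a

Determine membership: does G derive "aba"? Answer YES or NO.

CNF form of G:
  S -> T0 A | b
  A -> T0 T0
  T0 -> a

CYK table (by increasing span):
  [0..0]={T0}  "a"  orig:{}
  [1..1]={S}  "b"
  [2..2]={T0}  "a"  orig:{}
  [0..1]=∅  "ab"
  [1..2]=∅  "ba"
  [0..2]=∅  "aba"

S ∉ T[0,2] ⇒ NO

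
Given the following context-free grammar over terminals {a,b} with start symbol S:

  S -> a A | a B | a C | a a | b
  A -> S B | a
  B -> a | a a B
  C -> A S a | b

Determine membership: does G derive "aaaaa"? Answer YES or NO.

CNF form of G:
  S -> T0 A | T0 B | T0 C | T0 T0 | b
  A -> S B | a
  B -> T0 X1 | a
  C -> A X2 | b
  T0 -> a
  X1 -> T0 B
  X2 -> S T0

CYK fill:
  T[0,0] 'a' = {A,B,T0}  orig:{A,B}
  T[1,1] 'a' = {A,B,T0}  orig:{A,B}
  T[2,2] 'a' = {A,B,T0}  orig:{A,B}
  T[3,3] 'a' = {A,B,T0}  orig:{A,B}
  T[4,4] 'a' = {A,B,T0}  orig:{A,B}
  T[0,1] 'aa' = {S,X1}  orig:{S}
  T[1,2] 'aa' = {S,X1}  orig:{S}
  T[2,3] 'aa' = {S,X1}  orig:{S}
  T[3,4] 'aa' = {S,X1}  orig:{S}
  T[0,2] 'aaa' = {A,B,X2}  orig:{A,B}
  T[1,3] 'aaa' = {A,B,X2}  orig:{A,B}
  T[2,4] 'aaa' = {A,B,X2}  orig:{A,B}
  T[0,3] 'aaaa' = {C,S,X1}  orig:{C,S}
  T[1,4] 'aaaa' = {C,S,X1}  orig:{C,S}
  T[0,4] 'aaaaa' = {A,B,S,X2}  orig:{A,B,S}

S ∈ T[0,4] ⇒ YES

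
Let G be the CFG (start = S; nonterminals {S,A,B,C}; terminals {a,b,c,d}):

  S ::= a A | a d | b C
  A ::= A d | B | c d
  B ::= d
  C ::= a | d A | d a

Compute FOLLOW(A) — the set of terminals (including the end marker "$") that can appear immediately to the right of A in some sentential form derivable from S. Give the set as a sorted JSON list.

Compute FIRST by fixpoint:
iter 1:
  A via A→c d: +{c}
  B via B→d: +{d}
  C via C→a: +{a}
  C via C→d A: +{d}
  S via S→a A: +{a}
  S via S→b C: +{b}
  FIRST(S)={a,b}  FIRST(A)={c}  FIRST(B)={d}  FIRST(C)={a,d}
iter 2:
  A via A→B: +{d}
  FIRST(S)={a,b}  FIRST(A)={c,d}  FIRST(B)={d}  FIRST(C)={a,d}
iter 3: (no change)
  FIRST(S)={a,b}  FIRST(A)={c,d}  FIRST(B)={d}  FIRST(C)={a,d}

Compute FOLLOW by fixpoint:
FOLLOW(S) := {$}
iter 1:
  A→A d: FOLLOW(A) ⊇ FIRST(d) = {d}; new: +{d}
  A→B: FOLLOW(B) ⊇ FOLLOW(A) ⊇ {d}; new: +{d}
  S→a A: FOLLOW(A) ⊇ FOLLOW(S) ⊇ {$}; new: +{$}
  S→b C: FOLLOW(C) ⊇ FOLLOW(S) ⊇ {$}; new: +{$}
  S: {$}  A: {$,d}  B: {d}  C: {$}
iter 2:
  A→B: FOLLOW(B) ⊇ FOLLOW(A) ⊇ {$,d}; new: +{$}
  S: {$}  A: {$,d}  B: {$,d}  C: {$}
iter 3: (stable)
  S: {$}  A: {$,d}  B: {$,d}  C: {$}

FOLLOW(A) = ["$", "d"]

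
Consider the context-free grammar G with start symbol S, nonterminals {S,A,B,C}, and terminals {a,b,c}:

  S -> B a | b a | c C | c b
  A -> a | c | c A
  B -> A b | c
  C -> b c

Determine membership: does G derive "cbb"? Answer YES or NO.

CNF form of G:
  S -> B T2 | T0 C | T0 T1 | T1 T2
  A -> T0 A | a | c
  B -> A T1 | c
  C -> T1 T0
  T0 -> c
  T1 -> b
  T2 -> a

CYK fill:
  T[0,0] 'c' = {A,B,T0}  orig:{A,B}
  T[1,1] 'b' = {T1}  orig:{}
  T[2,2] 'b' = {T1}  orig:{}
  T[0,1] 'cb' = {B,S}
  T[1,2] 'bb' = ∅
  T[0,2] 'cbb' = ∅

S ∉ T[0,2] ⇒ NO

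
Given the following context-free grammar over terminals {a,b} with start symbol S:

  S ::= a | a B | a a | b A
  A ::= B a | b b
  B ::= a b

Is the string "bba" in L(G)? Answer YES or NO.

Convert to CNF:
  S -> T0 B | T0 T0 | T1 A | a
  A -> B T0 | T1 T1
  B -> T0 T1
  T0 -> a
  T1 -> b

CYK table (by increasing span):
  [0..0]={T1}  "b"  orig:{}
  [1..1]={T1}  "b"  orig:{}
  [2..2]={S,T0}  "a"  orig:{S}
  [0..1]={A}  "bb"
  [1..2]=∅  "ba"
  [0..2]=∅  "bba"

S ∉ T[0,2] ⇒ NO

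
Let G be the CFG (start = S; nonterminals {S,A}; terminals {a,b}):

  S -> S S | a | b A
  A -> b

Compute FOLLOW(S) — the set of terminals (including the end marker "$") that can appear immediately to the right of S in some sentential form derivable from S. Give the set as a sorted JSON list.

FIRST sets, iterate to fixpoint:
iter 1:
  A via A→b: +{b}
  S via S→a: +{a}
  S via S→b A: +{b}
  FIRST[S]={a,b}  FIRST[A]={b}
iter 2: (no change)
  FIRST[S]={a,b}  FIRST[A]={b}

FOLLOW sets:
seed FOLLOW(S) with $
[1]
  S→S S: FOLLOW(S) ⊇ FIRST(S) = {a,b}; new: +{a,b}
  S→b A: FOLLOW(A) ⊇ FOLLOW(S) ⊇ {$,a,b}; new: +{$,a,b}
  FOLLOW[S]={$,a,b}  FOLLOW[A]={$,a,b}
[2] (stable)
  FOLLOW[S]={$,a,b}  FOLLOW[A]={$,a,b}

FOLLOW(S) = ["$", "a", "b"]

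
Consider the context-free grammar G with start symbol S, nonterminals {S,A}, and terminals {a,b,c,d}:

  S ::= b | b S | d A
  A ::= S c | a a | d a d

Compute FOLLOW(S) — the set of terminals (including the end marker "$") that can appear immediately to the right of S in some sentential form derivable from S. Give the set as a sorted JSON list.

Compute FIRST by fixpoint:
iter 1:
  A via A→a a: +{a}
  A via A→d a d: +{d}
  S via S→b: +{b}
  S via S→d A: +{d}
  FIRST(S)={b,d}  FIRST(A)={a,d}
iter 2:
  A via A→S c: +{b}
  FIRST(S)={b,d}  FIRST(A)={a,b,d}
iter 3: (no change)
  FIRST(S)={b,d}  FIRST(A)={a,b,d}

FOLLOW sets:
seed FOLLOW(S) with $
pass 1:
  A→S c: FOLLOW(S) ⊇ FIRST(c) = {c}; new: +{c}
  S→d A: FOLLOW(A) ⊇ FOLLOW(S) ⊇ {$,c}; new: +{$,c}
  S: {$,c}  A: {$,c}
pass 2: done
  S: {$,c}  A: {$,c}

FOLLOW(S) = ["$", "c"]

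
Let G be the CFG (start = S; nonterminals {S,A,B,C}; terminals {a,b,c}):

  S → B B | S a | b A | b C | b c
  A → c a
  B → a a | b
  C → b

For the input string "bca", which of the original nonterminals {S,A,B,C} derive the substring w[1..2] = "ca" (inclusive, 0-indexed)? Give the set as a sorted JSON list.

CNF form of G:
  S -> B B | S T1 | T2 A | T2 C | T2 T0
  A -> T0 T1
  B -> T1 T1 | b
  C -> b
  T0 -> c
  T1 -> a
  T2 -> b

CYK fill, restricted to cells inside w[1..2]:
  cell(1,1) c: {T0}  orig:{}
  cell(2,2) a: {T1}  orig:{}
  cell(1,2) ca: {A}

Original NTs in T[1,2] deriving "ca": ["A"]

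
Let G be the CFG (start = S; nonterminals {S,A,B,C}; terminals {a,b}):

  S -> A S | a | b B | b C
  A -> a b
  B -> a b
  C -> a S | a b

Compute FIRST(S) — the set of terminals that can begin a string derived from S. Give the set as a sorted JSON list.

Compute FIRST by fixpoint:
iter 1:
  A via A→a b: +{a}
  B via B→a b: +{a}
  C via C→a S: +{a}
  S via S→A S: +{a}
  S via S→b B: +{b}
  S: {a,b}  A: {a}  B: {a}  C: {a}
iter 2: done
  S: {a,b}  A: {a}  B: {a}  C: {a}

FIRST(S) = ["a", "b"]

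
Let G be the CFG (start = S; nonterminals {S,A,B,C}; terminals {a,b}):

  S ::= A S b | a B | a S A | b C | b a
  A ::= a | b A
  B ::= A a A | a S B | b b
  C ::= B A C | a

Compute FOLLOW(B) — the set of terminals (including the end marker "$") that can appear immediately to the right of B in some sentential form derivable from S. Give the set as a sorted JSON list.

Compute FIRST by fixpoint:
round 1:
  A via A→a: +{a}
  A via A→b A: +{b}
  B via B→A a A: +{a,b}
  C via C→B A C: +{a,b}
  S via S→A S b: +{a,b}
  FIRST[S]={a,b}  FIRST[A]={a,b}  FIRST[B]={a,b}  FIRST[C]={a,b}
round 2: (stable)
  FIRST[S]={a,b}  FIRST[A]={a,b}  FIRST[B]={a,b}  FIRST[C]={a,b}

FOLLOW sets:
initialize: $ ∈ FOLLOW(S)
pass 1:
  B→A a A: FOLLOW(A) ⊇ FIRST(a) = {a}; new: +{a}
  B→a S B: FOLLOW(S) ⊇ FIRST(B) = {a,b}; new: +{a,b}
  C→B A C: FOLLOW(B) ⊇ FIRST(A) = {a,b}; new: +{a,b}
  C→B A C: FOLLOW(A) ⊇ FIRST(C) = {a,b}; new: +{b}
  S→a B: FOLLOW(B) ⊇ FOLLOW(S) ⊇ {$,a,b}; new: +{$}
  S→a S A: FOLLOW(A) ⊇ FOLLOW(S) ⊇ {$,a,b}; new: +{$}
  S→b C: FOLLOW(C) ⊇ FOLLOW(S) ⊇ {$,a,b}; new: +{$,a,b}
  S: {$,a,b}  A: {$,a,b}  B: {$,a,b}  C: {$,a,b}
pass 2: — fixpoint
  S: {$,a,b}  A: {$,a,b}  B: {$,a,b}  C: {$,a,b}

FOLLOW(B) = ["$", "a", "b"]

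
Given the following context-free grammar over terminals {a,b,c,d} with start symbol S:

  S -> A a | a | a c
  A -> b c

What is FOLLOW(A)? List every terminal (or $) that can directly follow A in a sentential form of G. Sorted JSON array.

Compute FIRST by fixpoint:
[1]
  A via A→b c: +{b}
  S via S→A a: +{b}
  S via S→a: +{a}
  S: {a,b}  A: {b}
[2] done
  S: {a,b}  A: {b}

Compute FOLLOW by fixpoint:
initialize: $ ∈ FOLLOW(S)
pass 1:
  S→A a: FOLLOW(A) ⊇ FIRST(a) = {a}; new: +{a}
  S: {$}  A: {a}
pass 2: (no change)
  S: {$}  A: {a}

FOLLOW(A) = ["a"]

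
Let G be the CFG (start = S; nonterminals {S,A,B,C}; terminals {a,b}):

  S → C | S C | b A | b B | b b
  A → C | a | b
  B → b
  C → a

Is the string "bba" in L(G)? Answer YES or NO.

CNF form of G:
  S -> S C | T0 A | T0 B | T0 T0 | a
  A -> a | b
  B -> b
  C -> a
  T0 -> b

CYK table (by increasing span):
  [0..0]={A,B,T0}  "b"  orig:{A,B}
  [1..1]={A,B,T0}  "b"  orig:{A,B}
  [2..2]={A,C,S}  "a"
  [0..1]={S}  "bb"
  [1..2]={S}  "ba"
  [0..2]={S}  "bba"

S ∈ T[0,2] ⇒ YES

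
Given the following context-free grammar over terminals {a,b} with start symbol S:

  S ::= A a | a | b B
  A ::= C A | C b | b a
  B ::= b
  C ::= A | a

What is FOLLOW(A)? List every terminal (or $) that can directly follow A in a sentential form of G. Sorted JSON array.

Compute FIRST by fixpoint:
pass 1:
  A via A→b a: +{b}
  B via B→b: +{b}
  C via C→A: +{b}
  C via C→a: +{a}
  S via S→A a: +{b}
  S via S→a: +{a}
  FIRST[S]={a,b}  FIRST[A]={b}  FIRST[B]={b}  FIRST[C]={a,b}
pass 2:
  A via A→C A: +{a}
  FIRST[S]={a,b}  FIRST[A]={a,b}  FIRST[B]={b}  FIRST[C]={a,b}
pass 3: (stable)
  FIRST[S]={a,b}  FIRST[A]={a,b}  FIRST[B]={b}  FIRST[C]={a,b}

FOLLOW iteration:
seed FOLLOW(S) with $
round 1:
  A→C A: FOLLOW(C) ⊇ FIRST(A) = {a,b}; new: +{a,b}
  C→A: FOLLOW(A) ⊇ FOLLOW(C) ⊇ {a,b}; new: +{a,b}
  S→b B: FOLLOW(B) ⊇ FOLLOW(S) ⊇ {$}; new: +{$}
  FOLLOW(S)={$}  FOLLOW(A)={a,b}  FOLLOW(B)={$}  FOLLOW(C)={a,b}
round 2: — fixpoint
  FOLLOW(S)={$}  FOLLOW(A)={a,b}  FOLLOW(B)={$}  FOLLOW(C)={a,b}

FOLLOW(A) = ["a", "b"]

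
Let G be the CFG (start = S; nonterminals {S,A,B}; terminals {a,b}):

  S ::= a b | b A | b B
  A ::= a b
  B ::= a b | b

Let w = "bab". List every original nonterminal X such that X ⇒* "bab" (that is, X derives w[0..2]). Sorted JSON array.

CNF form of G:
  S -> T0 T1 | T1 A | T1 B
  A -> T0 T1
  B -> T0 T1 | b
  T0 -> a
  T1 -> b

Fill CYK table bottom-up — only the sub-triangle for w[0..2]:
  [0..0]={B,T1}  "b"  orig:{B}
  [1..1]={T0}  "a"  orig:{}
  [2..2]={B,T1}  "b"  orig:{B}
  [0..1]=∅  "ba"
  [1..2]={A,B,S}  "ab"
  [0..2]={S}  "bab"

Original NTs in T[0,2] deriving "bab": ["S"]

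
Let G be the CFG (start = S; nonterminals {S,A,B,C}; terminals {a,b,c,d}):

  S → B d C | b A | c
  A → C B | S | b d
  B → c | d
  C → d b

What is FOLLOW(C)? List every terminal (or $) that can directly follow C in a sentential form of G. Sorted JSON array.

Compute FIRST by fixpoint:
iter 1:
  A via A→b d: +{b}
  B via B→c: +{c}
  B via B→d: +{d}
  C via C→d b: +{d}
  S via S→B d C: +{c,d}
  S via S→b A: +{b}
  FIRST[S]={b,c,d}  FIRST[A]={b}  FIRST[B]={c,d}  FIRST[C]={d}
iter 2:
  A via A→C B: +{d}
  A via A→S: +{c}
  FIRST[S]={b,c,d}  FIRST[A]={b,c,d}  FIRST[B]={c,d}  FIRST[C]={d}
iter 3: done
  FIRST[S]={b,c,d}  FIRST[A]={b,c,d}  FIRST[B]={c,d}  FIRST[C]={d}

FOLLOW iteration:
initialize: $ ∈ FOLLOW(S)
round 1:
  A→C B: FOLLOW(C) ⊇ FIRST(B) = {c,d}; new: +{c,d}
  S→B d C: FOLLOW(B) ⊇ FIRST(d) = {d}; new: +{d}
  S→B d C: FOLLOW(C) ⊇ FOLLOW(S) ⊇ {$}; new: +{$}
  S→b A: FOLLOW(A) ⊇ FOLLOW(S) ⊇ {$}; new: +{$}
  FOLLOW[S]={$}  FOLLOW[A]={$}  FOLLOW[B]={d}  FOLLOW[C]={$,c,d}
round 2:
  A→C B: FOLLOW(B) ⊇ FOLLOW(A) ⊇ {$}; new: +{$}
  FOLLOW[S]={$}  FOLLOW[A]={$}  FOLLOW[B]={$,d}  FOLLOW[C]={$,c,d}
round 3: done
  FOLLOW[S]={$}  FOLLOW[A]={$}  FOLLOW[B]={$,d}  FOLLOW[C]={$,c,d}

FOLLOW(C) = ["$", "c", "d"]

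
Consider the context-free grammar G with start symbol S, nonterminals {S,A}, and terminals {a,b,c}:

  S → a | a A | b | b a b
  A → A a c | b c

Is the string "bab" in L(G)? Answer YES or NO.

Convert to CNF:
  S -> T0 A | T2 X4 | a | b
  A -> A X3 | T2 T1
  T0 -> a
  T1 -> c
  T2 -> b
  X3 -> T0 T1
  X4 -> T0 T2

CYK table (by increasing span):
  [0..0]={S,T2}  "b"  orig:{S}
  [1..1]={S,T0}  "a"  orig:{S}
  [2..2]={S,T2}  "b"  orig:{S}
  [0..1]=∅  "ba"
  [1..2]={X4}  "ab"  orig:{}
  [0..2]={S}  "bab"

S ∈ T[0,2] ⇒ YES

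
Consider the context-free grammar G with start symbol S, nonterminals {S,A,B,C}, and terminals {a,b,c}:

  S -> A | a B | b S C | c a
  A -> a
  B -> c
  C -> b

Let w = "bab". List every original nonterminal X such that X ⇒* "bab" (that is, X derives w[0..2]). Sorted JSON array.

Convert to CNF:
  S -> T0 B | T1 X3 | T2 T0 | a
  A -> a
  B -> c
  C -> b
  T0 -> a
  T1 -> b
  T2 -> c
  X3 -> S C

Fill CYK table bottom-up, restricted to cells inside w[0..2]:
  cell(0,0) b: {C,T1}  orig:{C}
  cell(1,1) a: {A,S,T0}  orig:{A,S}
  cell(2,2) b: {C,T1}  orig:{C}
  cell(0,1) ba: ∅
  cell(1,2) ab: {X3}  orig:{}
  cell(0,2) bab: {S}

Original NTs in T[0,2] deriving "bab": ["S"]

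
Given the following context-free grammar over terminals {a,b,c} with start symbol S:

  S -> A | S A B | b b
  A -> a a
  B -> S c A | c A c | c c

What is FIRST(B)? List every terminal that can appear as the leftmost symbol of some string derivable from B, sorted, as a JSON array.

Compute FIRST by fixpoint:
pass 1:
  A via A→a a: +{a}
  B via B→c A c: +{c}
  S via S→A: +{a}
  S via S→b b: +{b}
  S: {a,b}  A: {a}  B: {c}
pass 2:
  B via B→S c A: +{a,b}
  S: {a,b}  A: {a}  B: {a,b,c}
pass 3: (no change)
  S: {a,b}  A: {a}  B: {a,b,c}

FIRST(B) = ["a", "b", "c"]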